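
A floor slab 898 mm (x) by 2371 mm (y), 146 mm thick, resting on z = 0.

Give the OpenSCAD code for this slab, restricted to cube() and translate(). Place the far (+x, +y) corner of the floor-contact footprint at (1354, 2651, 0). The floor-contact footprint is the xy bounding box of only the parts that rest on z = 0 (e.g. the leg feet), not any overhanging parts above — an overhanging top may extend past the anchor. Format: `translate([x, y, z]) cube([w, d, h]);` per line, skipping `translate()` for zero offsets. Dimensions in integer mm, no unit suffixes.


translate([456, 280, 0]) cube([898, 2371, 146]);


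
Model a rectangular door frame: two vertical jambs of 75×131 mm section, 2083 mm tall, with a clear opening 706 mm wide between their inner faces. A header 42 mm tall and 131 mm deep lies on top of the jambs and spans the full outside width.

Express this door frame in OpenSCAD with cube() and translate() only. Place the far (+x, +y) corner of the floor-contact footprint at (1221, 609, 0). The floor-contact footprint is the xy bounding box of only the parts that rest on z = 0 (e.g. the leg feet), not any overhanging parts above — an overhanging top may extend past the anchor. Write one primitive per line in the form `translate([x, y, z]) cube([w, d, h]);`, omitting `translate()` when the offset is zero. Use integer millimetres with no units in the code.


translate([365, 478, 0]) cube([75, 131, 2083]);
translate([1146, 478, 0]) cube([75, 131, 2083]);
translate([365, 478, 2083]) cube([856, 131, 42]);


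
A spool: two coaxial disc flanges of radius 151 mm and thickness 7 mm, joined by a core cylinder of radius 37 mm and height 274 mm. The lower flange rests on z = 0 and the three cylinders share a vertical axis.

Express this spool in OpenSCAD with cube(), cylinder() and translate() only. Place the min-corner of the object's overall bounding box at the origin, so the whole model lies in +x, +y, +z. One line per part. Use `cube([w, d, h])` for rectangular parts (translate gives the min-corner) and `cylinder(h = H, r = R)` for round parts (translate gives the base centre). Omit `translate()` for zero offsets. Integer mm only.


translate([151, 151, 0]) cylinder(h = 7, r = 151);
translate([151, 151, 7]) cylinder(h = 274, r = 37);
translate([151, 151, 281]) cylinder(h = 7, r = 151);


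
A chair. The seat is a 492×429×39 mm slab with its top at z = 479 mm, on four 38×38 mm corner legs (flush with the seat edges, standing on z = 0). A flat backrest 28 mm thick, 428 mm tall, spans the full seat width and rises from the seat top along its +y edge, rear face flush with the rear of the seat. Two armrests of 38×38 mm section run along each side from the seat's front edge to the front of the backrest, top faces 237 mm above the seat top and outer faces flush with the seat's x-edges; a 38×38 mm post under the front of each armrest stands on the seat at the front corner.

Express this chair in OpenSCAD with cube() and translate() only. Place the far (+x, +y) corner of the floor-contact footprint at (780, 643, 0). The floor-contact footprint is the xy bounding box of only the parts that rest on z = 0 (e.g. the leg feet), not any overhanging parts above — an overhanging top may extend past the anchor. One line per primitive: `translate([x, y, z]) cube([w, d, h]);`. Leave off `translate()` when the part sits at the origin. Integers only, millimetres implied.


translate([288, 214, 440]) cube([492, 429, 39]);
translate([288, 214, 0]) cube([38, 38, 440]);
translate([742, 214, 0]) cube([38, 38, 440]);
translate([288, 605, 0]) cube([38, 38, 440]);
translate([742, 605, 0]) cube([38, 38, 440]);
translate([288, 615, 479]) cube([492, 28, 428]);
translate([288, 214, 678]) cube([38, 401, 38]);
translate([742, 214, 678]) cube([38, 401, 38]);
translate([288, 214, 479]) cube([38, 38, 199]);
translate([742, 214, 479]) cube([38, 38, 199]);


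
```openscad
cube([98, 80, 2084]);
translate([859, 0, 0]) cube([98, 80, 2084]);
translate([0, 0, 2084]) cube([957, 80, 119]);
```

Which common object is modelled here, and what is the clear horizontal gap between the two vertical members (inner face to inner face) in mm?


A door frame. The clear opening width is 761 mm.

Two 2084 mm tall posts with a header on top — a door frame. The left jamb is 98 mm wide at x = 0; the right jamb starts at x = 859. The clear opening is 859 − 98 = 761 mm.


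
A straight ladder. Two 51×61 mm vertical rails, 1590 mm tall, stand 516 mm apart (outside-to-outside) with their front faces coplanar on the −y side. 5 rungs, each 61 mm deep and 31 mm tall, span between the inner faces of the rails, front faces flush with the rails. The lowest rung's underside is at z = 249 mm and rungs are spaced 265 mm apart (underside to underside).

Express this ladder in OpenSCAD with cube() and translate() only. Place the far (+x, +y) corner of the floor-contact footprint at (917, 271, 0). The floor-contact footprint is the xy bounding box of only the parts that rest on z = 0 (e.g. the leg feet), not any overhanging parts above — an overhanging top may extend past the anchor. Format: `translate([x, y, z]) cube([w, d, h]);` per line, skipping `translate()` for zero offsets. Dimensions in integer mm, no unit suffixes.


translate([401, 210, 0]) cube([51, 61, 1590]);
translate([866, 210, 0]) cube([51, 61, 1590]);
translate([452, 210, 249]) cube([414, 61, 31]);
translate([452, 210, 514]) cube([414, 61, 31]);
translate([452, 210, 779]) cube([414, 61, 31]);
translate([452, 210, 1044]) cube([414, 61, 31]);
translate([452, 210, 1309]) cube([414, 61, 31]);


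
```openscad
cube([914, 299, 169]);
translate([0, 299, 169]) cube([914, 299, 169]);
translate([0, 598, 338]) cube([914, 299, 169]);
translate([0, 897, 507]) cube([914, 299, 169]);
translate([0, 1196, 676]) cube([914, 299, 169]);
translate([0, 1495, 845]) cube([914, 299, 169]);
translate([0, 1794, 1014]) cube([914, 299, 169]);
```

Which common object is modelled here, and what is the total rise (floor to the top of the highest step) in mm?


A staircase. The total rise is 1183 mm.

7 identical blocks, each offset up and back from the previous — a staircase. Each step is 169 mm tall and there are 7 of them, so the total rise is 7 × 169 = 1183 mm.


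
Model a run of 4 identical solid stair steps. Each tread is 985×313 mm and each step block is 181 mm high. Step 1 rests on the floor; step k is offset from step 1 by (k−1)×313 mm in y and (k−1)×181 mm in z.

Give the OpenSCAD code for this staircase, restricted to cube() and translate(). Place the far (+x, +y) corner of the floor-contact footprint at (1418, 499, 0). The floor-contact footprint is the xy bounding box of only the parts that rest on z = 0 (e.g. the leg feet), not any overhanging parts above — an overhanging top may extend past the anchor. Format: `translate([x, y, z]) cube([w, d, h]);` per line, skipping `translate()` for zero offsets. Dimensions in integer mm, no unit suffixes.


translate([433, 186, 0]) cube([985, 313, 181]);
translate([433, 499, 181]) cube([985, 313, 181]);
translate([433, 812, 362]) cube([985, 313, 181]);
translate([433, 1125, 543]) cube([985, 313, 181]);


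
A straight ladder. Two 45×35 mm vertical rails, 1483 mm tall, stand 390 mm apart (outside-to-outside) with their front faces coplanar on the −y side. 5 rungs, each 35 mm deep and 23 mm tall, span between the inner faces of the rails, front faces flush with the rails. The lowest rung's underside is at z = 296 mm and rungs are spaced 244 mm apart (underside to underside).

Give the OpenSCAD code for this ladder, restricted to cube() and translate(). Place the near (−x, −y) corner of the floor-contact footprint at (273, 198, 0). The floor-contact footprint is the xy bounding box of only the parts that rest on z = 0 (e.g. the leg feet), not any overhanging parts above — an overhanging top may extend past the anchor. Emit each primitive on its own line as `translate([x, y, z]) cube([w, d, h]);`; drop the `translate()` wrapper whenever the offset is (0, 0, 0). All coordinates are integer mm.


translate([273, 198, 0]) cube([45, 35, 1483]);
translate([618, 198, 0]) cube([45, 35, 1483]);
translate([318, 198, 296]) cube([300, 35, 23]);
translate([318, 198, 540]) cube([300, 35, 23]);
translate([318, 198, 784]) cube([300, 35, 23]);
translate([318, 198, 1028]) cube([300, 35, 23]);
translate([318, 198, 1272]) cube([300, 35, 23]);


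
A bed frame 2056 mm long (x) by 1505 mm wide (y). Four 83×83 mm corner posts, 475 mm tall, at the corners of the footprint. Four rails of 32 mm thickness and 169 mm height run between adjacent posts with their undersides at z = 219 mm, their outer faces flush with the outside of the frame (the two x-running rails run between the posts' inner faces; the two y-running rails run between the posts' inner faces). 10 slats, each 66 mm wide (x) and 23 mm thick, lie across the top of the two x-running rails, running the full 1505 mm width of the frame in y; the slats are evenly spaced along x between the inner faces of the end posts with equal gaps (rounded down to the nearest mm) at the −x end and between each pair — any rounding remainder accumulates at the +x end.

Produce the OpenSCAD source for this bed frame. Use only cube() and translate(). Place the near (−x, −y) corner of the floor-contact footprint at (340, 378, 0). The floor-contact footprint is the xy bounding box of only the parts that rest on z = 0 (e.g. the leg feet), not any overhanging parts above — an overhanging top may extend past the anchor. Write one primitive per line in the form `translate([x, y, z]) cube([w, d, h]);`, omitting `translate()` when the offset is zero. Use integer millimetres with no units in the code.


// slat z = rail_z + rail_h = 219 + 169 = 388
// slat gap = ⌊(1890 − 10·66) / 11⌋ = 111
translate([340, 378, 0]) cube([83, 83, 475]);
translate([340, 1800, 0]) cube([83, 83, 475]);
translate([2313, 378, 0]) cube([83, 83, 475]);
translate([2313, 1800, 0]) cube([83, 83, 475]);
translate([423, 378, 219]) cube([1890, 32, 169]);
translate([423, 1851, 219]) cube([1890, 32, 169]);
translate([340, 461, 219]) cube([32, 1339, 169]);
translate([2364, 461, 219]) cube([32, 1339, 169]);
translate([534, 378, 388]) cube([66, 1505, 23]);
translate([711, 378, 388]) cube([66, 1505, 23]);
translate([888, 378, 388]) cube([66, 1505, 23]);
translate([1065, 378, 388]) cube([66, 1505, 23]);
translate([1242, 378, 388]) cube([66, 1505, 23]);
translate([1419, 378, 388]) cube([66, 1505, 23]);
translate([1596, 378, 388]) cube([66, 1505, 23]);
translate([1773, 378, 388]) cube([66, 1505, 23]);
translate([1950, 378, 388]) cube([66, 1505, 23]);
translate([2127, 378, 388]) cube([66, 1505, 23]);


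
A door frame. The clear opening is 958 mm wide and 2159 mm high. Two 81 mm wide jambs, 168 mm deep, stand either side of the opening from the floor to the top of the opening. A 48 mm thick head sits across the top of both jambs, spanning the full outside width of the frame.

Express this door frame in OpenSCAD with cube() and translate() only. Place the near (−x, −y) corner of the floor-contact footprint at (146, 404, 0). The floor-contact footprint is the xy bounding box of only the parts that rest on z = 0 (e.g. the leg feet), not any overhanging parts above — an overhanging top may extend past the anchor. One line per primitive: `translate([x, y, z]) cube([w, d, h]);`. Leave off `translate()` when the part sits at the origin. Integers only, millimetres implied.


translate([146, 404, 0]) cube([81, 168, 2159]);
translate([1185, 404, 0]) cube([81, 168, 2159]);
translate([146, 404, 2159]) cube([1120, 168, 48]);


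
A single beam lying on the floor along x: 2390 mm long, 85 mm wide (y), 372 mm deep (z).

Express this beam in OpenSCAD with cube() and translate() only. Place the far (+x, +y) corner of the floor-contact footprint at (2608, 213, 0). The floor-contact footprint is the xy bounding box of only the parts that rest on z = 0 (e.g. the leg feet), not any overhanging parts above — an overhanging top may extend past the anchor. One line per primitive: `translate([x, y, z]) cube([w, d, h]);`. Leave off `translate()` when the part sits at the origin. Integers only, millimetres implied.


translate([218, 128, 0]) cube([2390, 85, 372]);


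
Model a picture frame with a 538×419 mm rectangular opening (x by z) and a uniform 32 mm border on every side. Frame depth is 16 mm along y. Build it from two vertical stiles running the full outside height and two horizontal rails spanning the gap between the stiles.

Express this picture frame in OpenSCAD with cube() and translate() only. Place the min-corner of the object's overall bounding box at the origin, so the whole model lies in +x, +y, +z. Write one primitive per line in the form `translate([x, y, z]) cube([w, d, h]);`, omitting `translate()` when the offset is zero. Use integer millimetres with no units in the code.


cube([32, 16, 483]);
translate([570, 0, 0]) cube([32, 16, 483]);
translate([32, 0, 0]) cube([538, 16, 32]);
translate([32, 0, 451]) cube([538, 16, 32]);


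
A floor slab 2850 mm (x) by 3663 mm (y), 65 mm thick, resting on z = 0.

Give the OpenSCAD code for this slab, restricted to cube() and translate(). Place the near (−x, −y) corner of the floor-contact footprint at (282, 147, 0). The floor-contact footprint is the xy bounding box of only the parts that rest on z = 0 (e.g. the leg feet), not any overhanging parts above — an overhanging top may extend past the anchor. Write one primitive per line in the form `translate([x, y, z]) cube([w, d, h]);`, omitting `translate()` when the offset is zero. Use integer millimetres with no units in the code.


translate([282, 147, 0]) cube([2850, 3663, 65]);


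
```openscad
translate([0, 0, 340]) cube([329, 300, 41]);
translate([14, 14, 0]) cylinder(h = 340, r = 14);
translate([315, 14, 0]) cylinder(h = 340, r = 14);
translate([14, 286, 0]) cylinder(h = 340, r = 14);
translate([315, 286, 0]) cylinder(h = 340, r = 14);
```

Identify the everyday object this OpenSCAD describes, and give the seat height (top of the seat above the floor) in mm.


A stool. The seat height is 381 mm.

A 329×300×41 slab at z = 340 on four corner cylinders — a stool. The seat top is 340 + 41 = 381 mm.


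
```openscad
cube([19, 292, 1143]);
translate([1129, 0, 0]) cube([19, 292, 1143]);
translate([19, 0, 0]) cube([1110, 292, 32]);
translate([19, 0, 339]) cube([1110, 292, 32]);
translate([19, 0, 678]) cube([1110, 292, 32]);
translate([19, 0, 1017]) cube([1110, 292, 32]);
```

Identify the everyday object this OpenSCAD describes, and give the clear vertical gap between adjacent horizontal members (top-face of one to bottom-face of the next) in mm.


A bookshelf. The clear shelf gap is 307 mm.

Two tall side panels with 4 horizontal boards between them — a bookshelf. The first two shelf undersides are at z = 0 and z = 339; with shelf thickness 32, the clear gap is 339 − 0 − 32 = 307 mm.


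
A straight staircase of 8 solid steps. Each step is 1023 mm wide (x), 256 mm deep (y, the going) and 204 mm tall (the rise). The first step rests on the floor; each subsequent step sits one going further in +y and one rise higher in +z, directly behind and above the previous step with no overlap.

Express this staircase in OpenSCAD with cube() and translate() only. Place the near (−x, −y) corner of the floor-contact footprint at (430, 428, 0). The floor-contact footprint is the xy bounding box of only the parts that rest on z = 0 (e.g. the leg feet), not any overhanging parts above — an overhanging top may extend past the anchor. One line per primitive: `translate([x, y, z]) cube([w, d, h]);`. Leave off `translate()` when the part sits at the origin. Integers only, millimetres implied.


translate([430, 428, 0]) cube([1023, 256, 204]);
translate([430, 684, 204]) cube([1023, 256, 204]);
translate([430, 940, 408]) cube([1023, 256, 204]);
translate([430, 1196, 612]) cube([1023, 256, 204]);
translate([430, 1452, 816]) cube([1023, 256, 204]);
translate([430, 1708, 1020]) cube([1023, 256, 204]);
translate([430, 1964, 1224]) cube([1023, 256, 204]);
translate([430, 2220, 1428]) cube([1023, 256, 204]);


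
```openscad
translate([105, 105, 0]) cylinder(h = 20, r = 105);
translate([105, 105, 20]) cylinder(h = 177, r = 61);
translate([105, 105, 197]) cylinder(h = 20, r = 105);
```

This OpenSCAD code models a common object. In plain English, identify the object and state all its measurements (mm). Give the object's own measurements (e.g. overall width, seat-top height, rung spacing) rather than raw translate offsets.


A spool: two coaxial disc flanges of radius 105 mm and thickness 20 mm, joined by a core cylinder of radius 61 mm and height 177 mm. The lower flange rests on z = 0 and the three cylinders share a vertical axis.


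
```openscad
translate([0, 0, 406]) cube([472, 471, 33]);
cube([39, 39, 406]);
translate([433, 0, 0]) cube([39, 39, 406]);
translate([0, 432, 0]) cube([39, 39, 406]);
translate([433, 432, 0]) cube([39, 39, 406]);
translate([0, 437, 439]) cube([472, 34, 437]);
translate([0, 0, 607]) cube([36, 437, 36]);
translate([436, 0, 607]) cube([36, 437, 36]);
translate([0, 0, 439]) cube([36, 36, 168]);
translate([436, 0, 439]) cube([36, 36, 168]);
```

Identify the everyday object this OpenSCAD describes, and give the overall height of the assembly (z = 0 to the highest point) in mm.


A chair. The overall height is 876 mm.

A slab on four corner posts with a tall panel at the back — a chair. The seat slab sits at z = 406 with thickness 33, and the 437 mm backrest starts at the seat top, so the overall height is 406 + 33 + 437 = 876 mm.


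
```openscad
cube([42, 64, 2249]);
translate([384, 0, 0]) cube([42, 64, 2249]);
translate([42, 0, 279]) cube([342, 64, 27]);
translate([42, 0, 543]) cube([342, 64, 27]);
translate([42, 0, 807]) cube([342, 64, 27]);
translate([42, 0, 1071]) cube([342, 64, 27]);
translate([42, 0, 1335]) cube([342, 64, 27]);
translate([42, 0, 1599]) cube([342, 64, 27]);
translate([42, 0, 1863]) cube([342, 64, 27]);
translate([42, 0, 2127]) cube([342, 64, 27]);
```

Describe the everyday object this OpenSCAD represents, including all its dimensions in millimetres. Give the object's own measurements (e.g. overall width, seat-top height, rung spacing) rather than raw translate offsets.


A straight ladder. Two 42×64 mm vertical rails, 2249 mm tall, stand 426 mm apart (outside-to-outside) with their front faces coplanar on the −y side. 8 rungs, each 64 mm deep and 27 mm tall, span between the inner faces of the rails, front faces flush with the rails. The lowest rung's underside is at z = 279 mm and rungs are spaced 264 mm apart (underside to underside).


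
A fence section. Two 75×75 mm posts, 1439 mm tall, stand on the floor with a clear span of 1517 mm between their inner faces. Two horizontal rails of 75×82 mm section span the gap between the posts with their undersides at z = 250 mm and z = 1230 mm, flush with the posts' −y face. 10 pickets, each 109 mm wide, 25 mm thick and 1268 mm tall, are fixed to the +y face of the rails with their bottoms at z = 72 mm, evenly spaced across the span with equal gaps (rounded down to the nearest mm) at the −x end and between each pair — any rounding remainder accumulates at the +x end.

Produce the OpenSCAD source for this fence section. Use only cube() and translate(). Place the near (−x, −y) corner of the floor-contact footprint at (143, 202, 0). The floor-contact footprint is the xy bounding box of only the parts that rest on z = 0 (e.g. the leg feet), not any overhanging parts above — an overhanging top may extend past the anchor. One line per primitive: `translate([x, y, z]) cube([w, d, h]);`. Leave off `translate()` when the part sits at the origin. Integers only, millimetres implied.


translate([143, 202, 0]) cube([75, 75, 1439]);
translate([1735, 202, 0]) cube([75, 75, 1439]);
translate([218, 202, 250]) cube([1517, 75, 82]);
translate([218, 202, 1230]) cube([1517, 75, 82]);
translate([256, 277, 72]) cube([109, 25, 1268]);
translate([403, 277, 72]) cube([109, 25, 1268]);
translate([550, 277, 72]) cube([109, 25, 1268]);
translate([697, 277, 72]) cube([109, 25, 1268]);
translate([844, 277, 72]) cube([109, 25, 1268]);
translate([991, 277, 72]) cube([109, 25, 1268]);
translate([1138, 277, 72]) cube([109, 25, 1268]);
translate([1285, 277, 72]) cube([109, 25, 1268]);
translate([1432, 277, 72]) cube([109, 25, 1268]);
translate([1579, 277, 72]) cube([109, 25, 1268]);


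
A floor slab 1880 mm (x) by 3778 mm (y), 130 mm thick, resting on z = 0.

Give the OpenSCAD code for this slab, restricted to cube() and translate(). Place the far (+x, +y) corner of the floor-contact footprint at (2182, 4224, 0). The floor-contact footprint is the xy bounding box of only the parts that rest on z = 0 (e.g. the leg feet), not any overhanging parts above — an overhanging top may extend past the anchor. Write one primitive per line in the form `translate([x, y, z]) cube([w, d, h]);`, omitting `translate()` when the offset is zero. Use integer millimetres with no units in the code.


translate([302, 446, 0]) cube([1880, 3778, 130]);


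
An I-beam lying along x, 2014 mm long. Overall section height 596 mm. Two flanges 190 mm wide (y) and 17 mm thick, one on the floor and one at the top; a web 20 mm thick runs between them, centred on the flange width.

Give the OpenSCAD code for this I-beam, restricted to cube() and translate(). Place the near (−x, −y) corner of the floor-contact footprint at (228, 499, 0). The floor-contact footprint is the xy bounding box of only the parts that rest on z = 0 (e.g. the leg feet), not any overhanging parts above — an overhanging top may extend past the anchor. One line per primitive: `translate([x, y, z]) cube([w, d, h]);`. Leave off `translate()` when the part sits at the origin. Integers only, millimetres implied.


translate([228, 499, 0]) cube([2014, 190, 17]);
translate([228, 584, 17]) cube([2014, 20, 562]);
translate([228, 499, 579]) cube([2014, 190, 17]);


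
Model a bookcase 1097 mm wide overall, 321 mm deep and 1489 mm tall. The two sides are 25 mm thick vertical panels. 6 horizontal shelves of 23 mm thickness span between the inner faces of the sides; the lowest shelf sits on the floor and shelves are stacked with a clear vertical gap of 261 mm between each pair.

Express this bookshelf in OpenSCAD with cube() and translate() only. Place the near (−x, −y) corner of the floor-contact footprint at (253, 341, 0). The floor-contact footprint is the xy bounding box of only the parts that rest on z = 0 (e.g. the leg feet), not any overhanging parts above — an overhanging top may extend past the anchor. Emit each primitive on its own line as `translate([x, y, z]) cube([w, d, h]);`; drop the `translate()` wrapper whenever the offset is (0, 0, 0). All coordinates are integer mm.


translate([253, 341, 0]) cube([25, 321, 1489]);
translate([1325, 341, 0]) cube([25, 321, 1489]);
translate([278, 341, 0]) cube([1047, 321, 23]);
translate([278, 341, 284]) cube([1047, 321, 23]);
translate([278, 341, 568]) cube([1047, 321, 23]);
translate([278, 341, 852]) cube([1047, 321, 23]);
translate([278, 341, 1136]) cube([1047, 321, 23]);
translate([278, 341, 1420]) cube([1047, 321, 23]);


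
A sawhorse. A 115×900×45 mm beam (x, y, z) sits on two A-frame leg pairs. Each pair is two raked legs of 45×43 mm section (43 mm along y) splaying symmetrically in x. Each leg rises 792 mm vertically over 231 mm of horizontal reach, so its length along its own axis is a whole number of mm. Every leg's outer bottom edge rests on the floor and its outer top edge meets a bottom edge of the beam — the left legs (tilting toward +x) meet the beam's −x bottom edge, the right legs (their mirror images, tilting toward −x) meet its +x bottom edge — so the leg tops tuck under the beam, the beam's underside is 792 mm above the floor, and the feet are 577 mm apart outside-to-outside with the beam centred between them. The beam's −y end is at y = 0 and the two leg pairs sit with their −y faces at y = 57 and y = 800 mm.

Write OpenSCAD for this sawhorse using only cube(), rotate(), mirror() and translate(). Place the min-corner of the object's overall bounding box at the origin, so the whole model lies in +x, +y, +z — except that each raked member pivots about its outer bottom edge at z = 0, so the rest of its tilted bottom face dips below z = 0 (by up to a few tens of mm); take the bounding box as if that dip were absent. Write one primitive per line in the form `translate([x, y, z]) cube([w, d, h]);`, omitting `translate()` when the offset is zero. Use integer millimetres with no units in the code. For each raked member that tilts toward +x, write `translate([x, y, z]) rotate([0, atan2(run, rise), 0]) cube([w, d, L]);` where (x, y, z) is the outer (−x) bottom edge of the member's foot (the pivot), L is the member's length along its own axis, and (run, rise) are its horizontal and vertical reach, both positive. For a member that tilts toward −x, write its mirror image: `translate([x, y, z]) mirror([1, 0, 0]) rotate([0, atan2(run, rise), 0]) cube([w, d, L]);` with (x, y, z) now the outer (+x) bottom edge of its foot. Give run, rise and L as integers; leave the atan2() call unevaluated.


translate([231, 0, 792]) cube([115, 900, 45]);
translate([0, 57, 0]) rotate([0, atan2(231, 792), 0]) cube([45, 43, 825]);
translate([577, 57, 0]) mirror([1, 0, 0]) rotate([0, atan2(231, 792), 0]) cube([45, 43, 825]);
translate([0, 800, 0]) rotate([0, atan2(231, 792), 0]) cube([45, 43, 825]);
translate([577, 800, 0]) mirror([1, 0, 0]) rotate([0, atan2(231, 792), 0]) cube([45, 43, 825]);


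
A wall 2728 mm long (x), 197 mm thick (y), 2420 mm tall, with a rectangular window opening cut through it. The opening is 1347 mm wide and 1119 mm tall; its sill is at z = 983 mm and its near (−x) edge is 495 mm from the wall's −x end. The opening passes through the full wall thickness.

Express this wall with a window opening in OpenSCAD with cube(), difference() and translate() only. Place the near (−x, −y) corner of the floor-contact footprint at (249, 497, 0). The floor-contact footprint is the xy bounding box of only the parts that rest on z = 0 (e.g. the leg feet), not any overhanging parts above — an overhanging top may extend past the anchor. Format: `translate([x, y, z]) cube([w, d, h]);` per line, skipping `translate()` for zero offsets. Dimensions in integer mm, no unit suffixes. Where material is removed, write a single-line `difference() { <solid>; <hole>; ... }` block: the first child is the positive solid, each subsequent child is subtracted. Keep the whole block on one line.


difference() { translate([249, 497, 0]) cube([2728, 197, 2420]); translate([744, 497, 983]) cube([1347, 197, 1119]); }


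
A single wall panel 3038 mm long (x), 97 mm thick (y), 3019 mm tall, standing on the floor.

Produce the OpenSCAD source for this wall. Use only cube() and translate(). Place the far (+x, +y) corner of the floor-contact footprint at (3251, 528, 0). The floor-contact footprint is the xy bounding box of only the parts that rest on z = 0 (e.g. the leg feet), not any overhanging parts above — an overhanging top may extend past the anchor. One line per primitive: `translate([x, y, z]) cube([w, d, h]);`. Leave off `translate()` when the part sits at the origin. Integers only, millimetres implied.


translate([213, 431, 0]) cube([3038, 97, 3019]);


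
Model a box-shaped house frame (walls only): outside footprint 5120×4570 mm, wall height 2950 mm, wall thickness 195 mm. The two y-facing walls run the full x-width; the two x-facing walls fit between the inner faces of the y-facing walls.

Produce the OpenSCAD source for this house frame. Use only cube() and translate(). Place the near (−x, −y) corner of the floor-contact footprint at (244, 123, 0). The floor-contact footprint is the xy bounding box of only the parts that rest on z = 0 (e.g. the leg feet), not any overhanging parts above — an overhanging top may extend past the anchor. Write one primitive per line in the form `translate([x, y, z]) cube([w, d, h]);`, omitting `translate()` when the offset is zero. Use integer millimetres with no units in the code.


translate([244, 123, 0]) cube([5120, 195, 2950]);
translate([244, 4498, 0]) cube([5120, 195, 2950]);
translate([244, 318, 0]) cube([195, 4180, 2950]);
translate([5169, 318, 0]) cube([195, 4180, 2950]);


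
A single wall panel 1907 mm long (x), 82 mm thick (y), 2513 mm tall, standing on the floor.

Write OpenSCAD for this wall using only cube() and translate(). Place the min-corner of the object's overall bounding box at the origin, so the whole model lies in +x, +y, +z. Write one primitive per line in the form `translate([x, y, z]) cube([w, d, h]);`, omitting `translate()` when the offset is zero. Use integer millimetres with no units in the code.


cube([1907, 82, 2513]);


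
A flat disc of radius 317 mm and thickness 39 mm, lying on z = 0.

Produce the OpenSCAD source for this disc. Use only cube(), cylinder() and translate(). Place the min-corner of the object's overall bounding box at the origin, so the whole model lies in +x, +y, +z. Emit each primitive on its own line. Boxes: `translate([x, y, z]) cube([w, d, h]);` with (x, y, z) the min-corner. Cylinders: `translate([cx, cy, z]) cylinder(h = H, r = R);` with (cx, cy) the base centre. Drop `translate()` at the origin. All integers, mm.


translate([317, 317, 0]) cylinder(h = 39, r = 317);


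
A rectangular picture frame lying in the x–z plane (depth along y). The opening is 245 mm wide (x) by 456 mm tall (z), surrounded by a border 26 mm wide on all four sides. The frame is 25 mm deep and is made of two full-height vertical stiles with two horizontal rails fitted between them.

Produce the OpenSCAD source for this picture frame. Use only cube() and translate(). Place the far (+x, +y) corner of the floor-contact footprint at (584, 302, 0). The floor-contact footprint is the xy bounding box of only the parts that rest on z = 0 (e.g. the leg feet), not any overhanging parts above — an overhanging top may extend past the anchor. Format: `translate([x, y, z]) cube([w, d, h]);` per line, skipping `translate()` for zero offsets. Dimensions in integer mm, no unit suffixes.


translate([287, 277, 0]) cube([26, 25, 508]);
translate([558, 277, 0]) cube([26, 25, 508]);
translate([313, 277, 0]) cube([245, 25, 26]);
translate([313, 277, 482]) cube([245, 25, 26]);


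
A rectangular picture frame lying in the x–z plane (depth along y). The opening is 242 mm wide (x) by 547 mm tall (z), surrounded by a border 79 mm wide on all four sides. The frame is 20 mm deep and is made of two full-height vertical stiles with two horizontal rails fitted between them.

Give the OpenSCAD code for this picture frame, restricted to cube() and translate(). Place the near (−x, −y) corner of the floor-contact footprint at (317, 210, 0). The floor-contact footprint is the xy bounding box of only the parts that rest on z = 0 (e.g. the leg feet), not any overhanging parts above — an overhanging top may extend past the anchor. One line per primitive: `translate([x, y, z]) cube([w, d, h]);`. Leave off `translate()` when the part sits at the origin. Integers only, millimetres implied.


translate([317, 210, 0]) cube([79, 20, 705]);
translate([638, 210, 0]) cube([79, 20, 705]);
translate([396, 210, 0]) cube([242, 20, 79]);
translate([396, 210, 626]) cube([242, 20, 79]);


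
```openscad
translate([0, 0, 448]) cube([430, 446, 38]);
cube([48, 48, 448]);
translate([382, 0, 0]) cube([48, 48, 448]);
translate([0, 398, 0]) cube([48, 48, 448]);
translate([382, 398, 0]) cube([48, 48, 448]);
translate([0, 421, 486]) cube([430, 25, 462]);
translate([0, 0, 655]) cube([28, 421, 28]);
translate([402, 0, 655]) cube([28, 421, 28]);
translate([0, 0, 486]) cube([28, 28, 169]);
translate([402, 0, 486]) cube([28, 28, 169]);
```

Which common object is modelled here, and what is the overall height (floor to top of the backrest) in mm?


A chair. The overall height is 948 mm.

A slab on four corner posts with a tall panel at the back — a chair. The seat slab sits at z = 448 with thickness 38, and the 462 mm backrest starts at the seat top, so the overall height is 448 + 38 + 462 = 948 mm.


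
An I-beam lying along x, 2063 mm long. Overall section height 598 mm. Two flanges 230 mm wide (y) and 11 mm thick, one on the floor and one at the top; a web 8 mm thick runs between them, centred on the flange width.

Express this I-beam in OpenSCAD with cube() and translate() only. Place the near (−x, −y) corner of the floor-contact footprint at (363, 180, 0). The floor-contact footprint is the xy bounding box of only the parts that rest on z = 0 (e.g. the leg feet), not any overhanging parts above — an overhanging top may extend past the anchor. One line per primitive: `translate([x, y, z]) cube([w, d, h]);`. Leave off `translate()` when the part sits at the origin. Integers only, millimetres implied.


translate([363, 180, 0]) cube([2063, 230, 11]);
translate([363, 291, 11]) cube([2063, 8, 576]);
translate([363, 180, 587]) cube([2063, 230, 11]);


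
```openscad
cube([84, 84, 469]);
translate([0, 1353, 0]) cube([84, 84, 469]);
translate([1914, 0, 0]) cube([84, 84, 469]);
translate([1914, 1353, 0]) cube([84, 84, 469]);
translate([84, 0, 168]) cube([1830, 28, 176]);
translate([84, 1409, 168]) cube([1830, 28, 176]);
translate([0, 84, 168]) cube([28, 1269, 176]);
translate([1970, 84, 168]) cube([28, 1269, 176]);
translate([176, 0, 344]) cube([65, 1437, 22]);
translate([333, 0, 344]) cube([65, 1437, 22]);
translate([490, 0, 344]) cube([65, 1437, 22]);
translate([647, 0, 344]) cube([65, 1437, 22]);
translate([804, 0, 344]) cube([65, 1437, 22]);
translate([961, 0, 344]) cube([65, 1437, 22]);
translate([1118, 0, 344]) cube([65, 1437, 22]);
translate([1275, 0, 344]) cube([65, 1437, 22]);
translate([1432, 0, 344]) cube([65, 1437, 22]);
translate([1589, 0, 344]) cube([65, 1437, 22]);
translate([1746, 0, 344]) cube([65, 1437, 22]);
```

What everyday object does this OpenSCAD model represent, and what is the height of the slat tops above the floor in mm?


A bed frame. The slat-top height is 366 mm.

Four posts, four rails, and a row of slats — a bed frame. Slats sit on the rails at z = 168 + 176 = 344; with slat thickness 22, the top is 366 mm.


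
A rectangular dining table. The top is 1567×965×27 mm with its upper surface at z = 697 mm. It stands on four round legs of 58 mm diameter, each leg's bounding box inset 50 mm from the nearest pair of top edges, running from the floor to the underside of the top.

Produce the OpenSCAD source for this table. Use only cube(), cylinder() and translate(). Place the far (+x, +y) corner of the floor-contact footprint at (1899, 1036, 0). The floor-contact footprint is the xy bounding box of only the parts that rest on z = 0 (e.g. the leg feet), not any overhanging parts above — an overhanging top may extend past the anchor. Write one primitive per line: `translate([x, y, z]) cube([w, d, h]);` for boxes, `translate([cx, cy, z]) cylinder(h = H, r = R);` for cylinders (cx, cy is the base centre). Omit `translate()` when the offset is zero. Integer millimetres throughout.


// leg_h = 697 - 27 = 670
translate([382, 121, 670]) cube([1567, 965, 27]);
translate([461, 200, 0]) cylinder(h = 670, r = 29);
translate([1870, 200, 0]) cylinder(h = 670, r = 29);
translate([461, 1007, 0]) cylinder(h = 670, r = 29);
translate([1870, 1007, 0]) cylinder(h = 670, r = 29);


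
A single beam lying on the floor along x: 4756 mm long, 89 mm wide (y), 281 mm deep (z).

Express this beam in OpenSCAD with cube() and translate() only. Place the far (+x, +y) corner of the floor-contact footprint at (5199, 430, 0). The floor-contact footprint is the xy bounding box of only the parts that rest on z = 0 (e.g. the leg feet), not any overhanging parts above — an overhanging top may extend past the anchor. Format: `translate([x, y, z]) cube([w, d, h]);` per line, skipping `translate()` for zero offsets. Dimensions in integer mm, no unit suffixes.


translate([443, 341, 0]) cube([4756, 89, 281]);


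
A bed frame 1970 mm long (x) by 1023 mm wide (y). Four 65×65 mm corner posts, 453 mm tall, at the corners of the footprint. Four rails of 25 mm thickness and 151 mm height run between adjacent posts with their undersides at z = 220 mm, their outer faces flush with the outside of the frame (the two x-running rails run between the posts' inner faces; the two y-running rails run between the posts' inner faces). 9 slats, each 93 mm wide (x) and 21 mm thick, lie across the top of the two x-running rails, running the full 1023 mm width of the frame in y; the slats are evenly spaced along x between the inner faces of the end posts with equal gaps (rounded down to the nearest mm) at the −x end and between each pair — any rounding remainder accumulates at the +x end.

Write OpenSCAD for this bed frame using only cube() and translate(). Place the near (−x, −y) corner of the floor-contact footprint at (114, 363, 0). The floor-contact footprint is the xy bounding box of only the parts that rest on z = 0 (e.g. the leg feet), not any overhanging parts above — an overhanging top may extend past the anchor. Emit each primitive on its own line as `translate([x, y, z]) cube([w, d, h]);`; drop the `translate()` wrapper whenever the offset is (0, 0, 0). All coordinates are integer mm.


translate([114, 363, 0]) cube([65, 65, 453]);
translate([114, 1321, 0]) cube([65, 65, 453]);
translate([2019, 363, 0]) cube([65, 65, 453]);
translate([2019, 1321, 0]) cube([65, 65, 453]);
translate([179, 363, 220]) cube([1840, 25, 151]);
translate([179, 1361, 220]) cube([1840, 25, 151]);
translate([114, 428, 220]) cube([25, 893, 151]);
translate([2059, 428, 220]) cube([25, 893, 151]);
translate([279, 363, 371]) cube([93, 1023, 21]);
translate([472, 363, 371]) cube([93, 1023, 21]);
translate([665, 363, 371]) cube([93, 1023, 21]);
translate([858, 363, 371]) cube([93, 1023, 21]);
translate([1051, 363, 371]) cube([93, 1023, 21]);
translate([1244, 363, 371]) cube([93, 1023, 21]);
translate([1437, 363, 371]) cube([93, 1023, 21]);
translate([1630, 363, 371]) cube([93, 1023, 21]);
translate([1823, 363, 371]) cube([93, 1023, 21]);


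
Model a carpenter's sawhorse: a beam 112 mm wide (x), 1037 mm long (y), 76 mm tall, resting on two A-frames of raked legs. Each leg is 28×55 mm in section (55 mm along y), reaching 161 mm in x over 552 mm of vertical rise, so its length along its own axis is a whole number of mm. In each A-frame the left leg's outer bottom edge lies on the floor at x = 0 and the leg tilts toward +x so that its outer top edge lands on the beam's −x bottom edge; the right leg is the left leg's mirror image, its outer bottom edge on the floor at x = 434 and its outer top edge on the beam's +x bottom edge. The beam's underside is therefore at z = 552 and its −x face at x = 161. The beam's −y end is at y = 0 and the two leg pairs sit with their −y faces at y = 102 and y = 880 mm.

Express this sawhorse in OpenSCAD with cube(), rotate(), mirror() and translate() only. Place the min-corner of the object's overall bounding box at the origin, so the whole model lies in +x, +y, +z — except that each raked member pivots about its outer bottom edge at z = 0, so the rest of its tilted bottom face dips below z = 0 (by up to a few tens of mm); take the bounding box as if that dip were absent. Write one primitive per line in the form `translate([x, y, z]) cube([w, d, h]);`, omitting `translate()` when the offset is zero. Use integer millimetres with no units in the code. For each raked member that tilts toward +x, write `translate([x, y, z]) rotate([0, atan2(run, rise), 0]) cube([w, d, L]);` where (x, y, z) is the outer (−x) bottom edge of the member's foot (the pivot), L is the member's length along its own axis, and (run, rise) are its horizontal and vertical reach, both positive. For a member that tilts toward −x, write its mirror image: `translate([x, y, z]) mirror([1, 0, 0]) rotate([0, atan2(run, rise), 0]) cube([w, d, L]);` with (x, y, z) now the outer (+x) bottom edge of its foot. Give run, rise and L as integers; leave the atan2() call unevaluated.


translate([161, 0, 552]) cube([112, 1037, 76]);
translate([0, 102, 0]) rotate([0, atan2(161, 552), 0]) cube([28, 55, 575]);
translate([434, 102, 0]) mirror([1, 0, 0]) rotate([0, atan2(161, 552), 0]) cube([28, 55, 575]);
translate([0, 880, 0]) rotate([0, atan2(161, 552), 0]) cube([28, 55, 575]);
translate([434, 880, 0]) mirror([1, 0, 0]) rotate([0, atan2(161, 552), 0]) cube([28, 55, 575]);
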